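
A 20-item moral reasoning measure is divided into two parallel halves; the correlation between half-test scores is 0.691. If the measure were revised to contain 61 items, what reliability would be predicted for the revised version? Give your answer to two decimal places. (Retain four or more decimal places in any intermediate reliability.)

Full-test reliability from the split-half r: r_full = 2(0.691)/(1 + 0.691) = 0.8173
Then adjust to 61 items: n = 61/20 = 3.0500
r_new = n·r_full / (1 + (n − 1)·r_full) = 2.4928 / 2.6755 ≈ 0.9317

0.93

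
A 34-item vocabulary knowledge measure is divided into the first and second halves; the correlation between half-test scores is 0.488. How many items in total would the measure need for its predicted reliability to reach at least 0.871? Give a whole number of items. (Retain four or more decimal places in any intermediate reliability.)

121

Corrected full-test reliability: r_full = 2 × 0.488 / (1 + 0.488) ≈ 0.6559
Solve Spearman-Brown for n: n = 0.871(1 − 0.6559) / [0.6559(1 − 0.871)] = 3.5422
Required items = 3.5422 × 34 = 120.43, so 121 items.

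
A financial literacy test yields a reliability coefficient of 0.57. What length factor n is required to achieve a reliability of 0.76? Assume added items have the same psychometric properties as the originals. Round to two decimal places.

n = [0.76 × 0.43] / [0.57 × 0.24]
  = 0.3268 / 0.1368 = 2.3889

2.39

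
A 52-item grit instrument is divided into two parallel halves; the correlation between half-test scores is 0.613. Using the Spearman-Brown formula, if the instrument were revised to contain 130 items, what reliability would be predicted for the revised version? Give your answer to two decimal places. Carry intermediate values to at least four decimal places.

Full-test reliability from the split-half r: r_full = 2(0.613)/(1 + 0.613) = 0.7601
Length factor from 52 to 130 items: n = 130/52 = 2.5000
r_new = n·r_full / (1 + (n − 1)·r_full) = 1.9002 / 2.1402 ≈ 0.8879

0.89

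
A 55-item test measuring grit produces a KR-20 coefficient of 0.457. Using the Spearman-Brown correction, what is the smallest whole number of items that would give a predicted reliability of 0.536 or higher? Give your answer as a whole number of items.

76

Spearman-Brown solved for the length factor n:
n = r*(1 − r) / [ r (1 − r*) ]
n = [0.536 × 0.543] / [0.457 × 0.464]
  = 0.291048 / 0.212048 = 1.3726
1.3726 × 55 = 75.49 → 76 items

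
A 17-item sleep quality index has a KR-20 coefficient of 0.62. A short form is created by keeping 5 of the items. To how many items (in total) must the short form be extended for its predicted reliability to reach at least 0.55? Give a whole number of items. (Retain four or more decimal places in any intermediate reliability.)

13

First, r for the 5-item form: n = 5/17 = 0.2941, so r_5 = 0.2941·0.62/(1 + (0.2941 − 1)·0.62) = 0.3243
Length factor from the short form to reach 0.55: n' = 0.55(1 − 0.3243) / [0.3243(1 − 0.55)] ≈ 2.5466
Items = 2.5466 × 5 ≈ 12.73 → 13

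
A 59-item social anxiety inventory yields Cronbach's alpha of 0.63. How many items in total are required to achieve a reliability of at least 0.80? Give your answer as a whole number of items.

Invert Spearman-Brown to solve for n:
n = r*(1 − r) / [ r (1 − r*) ]
n = [0.80 × 0.37] / [0.63 × 0.20]
n = 0.2960 / 0.1260 ≈ 2.3492
Items needed = n × 59 = 2.3492 × 59 ≈ 138.60 → round up to 139

139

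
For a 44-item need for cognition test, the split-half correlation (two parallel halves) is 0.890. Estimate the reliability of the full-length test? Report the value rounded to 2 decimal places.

0.94

Apply the Spearman-Brown correction with n = 2:
r_full = 2(0.890) / (1 + 0.890)
       = 1.7800 / 1.8900 = 0.9418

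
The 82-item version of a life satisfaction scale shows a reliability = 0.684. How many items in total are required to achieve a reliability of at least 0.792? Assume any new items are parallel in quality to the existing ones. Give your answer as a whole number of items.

Invert Spearman-Brown to solve for n:
n = r_target (1 − r_old) / [ r_old (1 − r_target) ]
n = 0.792(1 − 0.684) / [0.684(1 − 0.792)]
n = 0.250272 / 0.142272 ≈ 1.7591
So the test needs 1.7591 × 82 ≈ 144.25 items; rounding up, 145.

145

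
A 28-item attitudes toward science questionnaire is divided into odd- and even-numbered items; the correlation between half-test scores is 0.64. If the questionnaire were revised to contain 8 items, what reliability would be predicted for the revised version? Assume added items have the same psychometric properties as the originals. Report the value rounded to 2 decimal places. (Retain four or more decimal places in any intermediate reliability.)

0.50

Full-test reliability from the split-half r: r_full = 2(0.64)/(1 + 0.64) = 0.7805
Length factor from 28 to 8 items: n = 8/28 = 0.2857
r_new = n·r_full / (1 + (n − 1)·r_full) = 0.2230 / 0.4425 ≈ 0.5040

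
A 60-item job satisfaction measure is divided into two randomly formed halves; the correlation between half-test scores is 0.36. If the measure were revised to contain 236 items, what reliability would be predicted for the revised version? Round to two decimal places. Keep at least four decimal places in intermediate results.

0.82

Full-test reliability from the split-half r: r_full = 2(0.36)/(1 + 0.36) = 0.5294
Length factor from 60 to 236 items: n = 236/60 = 3.9333
r_new = n·r_full / (1 + (n − 1)·r_full) = 2.0823 / 2.5529 ≈ 0.8157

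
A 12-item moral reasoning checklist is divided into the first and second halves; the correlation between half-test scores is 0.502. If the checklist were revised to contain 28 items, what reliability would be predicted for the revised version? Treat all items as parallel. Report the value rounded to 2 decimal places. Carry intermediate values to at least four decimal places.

0.82

First correct the split-half correlation to full-test reliability: r_full = 2 × 0.502 / (1 + 0.502) ≈ 0.6684
Length factor from 12 to 28 items: n = 28/12 = 2.3333
r_new = n·r_full / (1 + (n − 1)·r_full) = 1.5596 / 1.8912 ≈ 0.8247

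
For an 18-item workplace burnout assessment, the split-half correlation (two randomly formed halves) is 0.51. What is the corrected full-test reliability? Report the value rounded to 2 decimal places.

r_full = 2(0.51) / (1 + 0.51)
r_full = 1.0200 / 1.5100 ≈ 0.6755

0.68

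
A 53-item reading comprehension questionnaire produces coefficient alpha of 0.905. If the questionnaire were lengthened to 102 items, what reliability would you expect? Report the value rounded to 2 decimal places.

0.95

Length ratio n = 102/53 = 1.9245
By Spearman-Brown, r_new = n r / (1 + (n − 1) r).
r_new = 1.9245·0.905 / [1 + (1.9245 − 1)·0.905]
     = 1.7417 / 1.8367 = 0.9483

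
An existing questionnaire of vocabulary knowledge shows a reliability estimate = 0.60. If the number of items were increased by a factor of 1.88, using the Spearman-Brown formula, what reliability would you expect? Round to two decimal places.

Spearman-Brown: r_new = n·r / (1 + (n − 1)·r)
r_new = 1.88·0.60 / [1 + (1.88 − 1)·0.60]
     = 1.1280 / 1.5280 = 0.7382

0.74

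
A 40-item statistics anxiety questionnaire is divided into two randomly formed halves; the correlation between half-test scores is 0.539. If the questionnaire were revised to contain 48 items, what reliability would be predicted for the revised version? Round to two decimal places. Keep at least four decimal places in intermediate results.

0.74

First correct the split-half correlation to full-test reliability: r_full = 2 × 0.539 / (1 + 0.539) ≈ 0.7005
Then adjust to 48 items: n = 48/40 = 1.2000
r_new = n·r_full / (1 + (n − 1)·r_full) = 0.8406 / 1.1401 ≈ 0.7373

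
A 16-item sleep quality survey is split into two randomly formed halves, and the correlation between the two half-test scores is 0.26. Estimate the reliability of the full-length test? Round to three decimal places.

The full test is twice the length of either half (n = 2).
r_full = 2r_hh / (1 + r_hh) = 2 × 0.26 / (1 + 0.26)
r_full = 0.5200 / 1.2600 ≈ 0.4127

0.413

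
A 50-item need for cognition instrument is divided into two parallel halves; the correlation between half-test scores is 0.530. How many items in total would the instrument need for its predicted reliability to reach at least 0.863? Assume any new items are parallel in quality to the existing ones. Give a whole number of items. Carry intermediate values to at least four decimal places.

r_full = 2(0.530)/(1 + 0.530) = 0.6928
Solve Spearman-Brown for n: n = 0.863(1 − 0.6928) / [0.6928(1 − 0.863)] = 2.7932
Items = 2.7932 × 50 ≈ 139.66 → 140

140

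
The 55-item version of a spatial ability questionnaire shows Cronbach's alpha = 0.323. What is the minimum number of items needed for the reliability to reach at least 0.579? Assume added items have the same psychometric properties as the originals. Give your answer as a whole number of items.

159

Invert Spearman-Brown to solve for n:
n = r*(1 − r) / [ r (1 − r*) ]
n = 0.579 × (1 − 0.323) / [ 0.323 × (1 − 0.579) ]
n = 0.391983 / 0.135983 ≈ 2.8826
2.8826 × 55 = 158.54 → 159 items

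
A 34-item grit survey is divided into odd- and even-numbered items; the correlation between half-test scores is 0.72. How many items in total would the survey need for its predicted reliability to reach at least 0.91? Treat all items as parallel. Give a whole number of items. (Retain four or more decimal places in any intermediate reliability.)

Corrected full-test reliability: r_full = 2 × 0.72 / (1 + 0.72) ≈ 0.8372
Solve Spearman-Brown for n: n = 0.91(1 − 0.8372) / [0.8372(1 − 0.91)] = 1.9662
Items = 1.9662 × 34 ≈ 66.85 → 67

67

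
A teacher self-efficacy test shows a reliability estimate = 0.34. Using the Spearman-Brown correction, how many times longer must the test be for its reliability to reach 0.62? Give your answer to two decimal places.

3.17

n = 0.62 × (1 − 0.34) / [ 0.34 × (1 − 0.62) ]
n = 0.4092 / 0.1292 ≈ 3.1672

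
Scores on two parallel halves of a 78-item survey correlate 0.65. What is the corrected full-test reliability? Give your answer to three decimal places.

0.788

Apply the Spearman-Brown correction with n = 2:
r_full = 2r_hh / (1 + r_hh) = 2 × 0.65 / (1 + 0.65)
r_full = 1.3000 / 1.6500 ≈ 0.7879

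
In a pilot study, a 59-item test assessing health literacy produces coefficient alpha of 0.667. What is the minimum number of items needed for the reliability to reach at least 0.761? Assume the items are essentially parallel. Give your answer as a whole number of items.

94

n = 0.761(1 − 0.667) / [0.667(1 − 0.761)]
n = 0.253413 / 0.159413 ≈ 1.5897
1.5897 × 59 = 93.79 → 94 items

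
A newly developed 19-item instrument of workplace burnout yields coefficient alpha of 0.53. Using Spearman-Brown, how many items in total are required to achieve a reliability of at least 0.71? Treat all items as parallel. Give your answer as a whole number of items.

42

n = 0.71(1 − 0.53) / [0.53(1 − 0.71)]
n = 0.3337 / 0.1537 ≈ 2.1711
2.1711 × 19 = 41.25 → 42 items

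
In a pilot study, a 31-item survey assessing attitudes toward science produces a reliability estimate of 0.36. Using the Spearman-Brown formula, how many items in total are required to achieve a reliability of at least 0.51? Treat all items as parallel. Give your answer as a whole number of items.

58

n = 0.51 × (1 − 0.36) / [ 0.36 × (1 − 0.51) ]
n = 0.3264 / 0.1764 ≈ 1.8503
So the test needs 1.8503 × 31 ≈ 57.36 items; rounding up, 58.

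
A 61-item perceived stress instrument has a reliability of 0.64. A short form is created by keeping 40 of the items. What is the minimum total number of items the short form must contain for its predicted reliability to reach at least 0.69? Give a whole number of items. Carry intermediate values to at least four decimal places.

77

Short-form reliability: n = 40/61 = 0.6557; r_40 = n·r/(1+(n−1)r) ≈ 0.5383
Then solve for n' with r_old = 0.5383, r_target = 0.69: n' = 0.69(1 − 0.5383)/[0.5383(1 − 0.69)] = 1.9091
Total items = 1.9091 × 40 = 76.36, rounded up to 77.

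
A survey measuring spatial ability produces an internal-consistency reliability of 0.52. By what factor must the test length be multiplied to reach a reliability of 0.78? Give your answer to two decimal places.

Rearranging the Spearman-Brown formula for n,
n = r*(1 − r) / [ r (1 − r*) ]
n = 0.78(1 − 0.52) / [0.52(1 − 0.78)]
  = 0.3744 / 0.1144 = 3.2727

3.27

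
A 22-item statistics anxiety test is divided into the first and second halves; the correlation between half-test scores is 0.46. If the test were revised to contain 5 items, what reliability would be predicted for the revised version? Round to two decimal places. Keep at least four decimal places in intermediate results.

0.28

First correct the split-half correlation to full-test reliability: r_full = 2 × 0.46 / (1 + 0.46) ≈ 0.6301
Then adjust to 5 items: n = 5/22 = 0.2273
r_new = n·r_full / (1 + (n − 1)·r_full) = 0.1432 / 0.5131 ≈ 0.2791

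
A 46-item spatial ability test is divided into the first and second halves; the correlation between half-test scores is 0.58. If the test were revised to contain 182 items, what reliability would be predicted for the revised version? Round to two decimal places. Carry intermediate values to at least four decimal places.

Full-test reliability from the split-half r: r_full = 2(0.58)/(1 + 0.58) = 0.7342
Then adjust to 182 items: n = 182/46 = 3.9565
r_new = n·r_full / (1 + (n − 1)·r_full) = 2.9049 / 3.1707 ≈ 0.9162

0.92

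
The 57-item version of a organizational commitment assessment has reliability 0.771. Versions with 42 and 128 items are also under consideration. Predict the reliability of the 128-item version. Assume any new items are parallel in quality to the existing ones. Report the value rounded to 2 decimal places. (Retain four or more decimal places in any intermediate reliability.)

0.88

Only the ratio of lengths matters: n = 128/57 = 2.2456
r_{128} = n·r / (1 + (n − 1)·r) = 1.7314 / 1.9604 ≈ 0.8832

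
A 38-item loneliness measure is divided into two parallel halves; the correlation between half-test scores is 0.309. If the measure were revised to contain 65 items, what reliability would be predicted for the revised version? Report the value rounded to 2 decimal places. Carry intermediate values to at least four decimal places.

Spearman-Brown correction (n = 2): r_full = 2·0.309/(1 + 0.309) = 0.4721
Length factor from 38 to 65 items: n = 65/38 = 1.7105
r_new = n·r_full / (1 + (n − 1)·r_full) = 0.8075 / 1.3354 ≈ 0.6047

0.60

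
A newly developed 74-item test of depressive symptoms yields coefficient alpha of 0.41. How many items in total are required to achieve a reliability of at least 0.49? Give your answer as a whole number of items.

103

Rearranging the Spearman-Brown formula for n,
n = r_target (1 − r_old) / [ r_old (1 − r_target) ]
n = 0.49 × (1 − 0.41) / [ 0.41 × (1 − 0.49) ]
  = 0.2891 / 0.2091 = 1.3826
1.3826 × 74 = 102.31 → 103 items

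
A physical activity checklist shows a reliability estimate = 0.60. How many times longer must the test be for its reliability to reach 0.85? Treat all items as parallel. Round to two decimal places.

3.78

n = 0.85 × (1 − 0.60) / [ 0.60 × (1 − 0.85) ]
n = 0.3400 / 0.0900 ≈ 3.7778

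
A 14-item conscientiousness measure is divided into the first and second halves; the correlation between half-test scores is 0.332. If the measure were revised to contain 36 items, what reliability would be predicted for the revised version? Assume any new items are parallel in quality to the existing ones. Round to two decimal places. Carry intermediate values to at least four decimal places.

Full-test reliability from the split-half r: r_full = 2(0.332)/(1 + 0.332) = 0.4985
Then adjust to 36 items: n = 36/14 = 2.5714
r_new = n·r_full / (1 + (n − 1)·r_full) = 1.2818 / 1.7833 ≈ 0.7188

0.72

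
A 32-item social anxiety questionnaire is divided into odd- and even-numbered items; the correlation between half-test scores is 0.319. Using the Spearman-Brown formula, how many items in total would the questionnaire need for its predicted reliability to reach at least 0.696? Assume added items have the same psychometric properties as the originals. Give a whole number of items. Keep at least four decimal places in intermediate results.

79

r_full = 2(0.319)/(1 + 0.319) = 0.4837
n = r_tgt(1 − r_full) / [r_full(1 − r_tgt)] = 0.696 × 0.5163 / (0.4837 × 0.304) ≈ 2.4438
Items = 2.4438 × 32 ≈ 78.20 → 79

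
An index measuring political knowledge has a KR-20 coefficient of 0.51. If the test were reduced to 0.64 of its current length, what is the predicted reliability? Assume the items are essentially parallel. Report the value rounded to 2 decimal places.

0.40

r_new = (0.64 × 0.51) / (1 + (0.64 − 1) × 0.51)
r_new = 0.3264 / 0.8164 ≈ 0.3998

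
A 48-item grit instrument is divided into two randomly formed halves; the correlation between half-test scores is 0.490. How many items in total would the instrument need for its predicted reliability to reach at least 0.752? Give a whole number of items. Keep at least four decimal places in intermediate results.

r_full = 2(0.490)/(1 + 0.490) = 0.6577
n = r_tgt(1 − r_full) / [r_full(1 − r_tgt)] = 0.752 × 0.3423 / (0.6577 × 0.248) ≈ 1.5781
Required items = 1.5781 × 48 = 75.75, so 76 items.

76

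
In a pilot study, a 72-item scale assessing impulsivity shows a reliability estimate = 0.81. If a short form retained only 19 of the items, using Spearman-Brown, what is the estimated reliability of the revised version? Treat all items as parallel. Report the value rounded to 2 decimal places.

The new length is 19/72 = 0.2639 times the old.
By Spearman-Brown, r_new = n r / (1 + (n − 1) r).
r_new = (0.2639 × 0.81) / (1 + (0.2639 − 1) × 0.81)
     = 0.2138 / 0.4038 = 0.5295

0.53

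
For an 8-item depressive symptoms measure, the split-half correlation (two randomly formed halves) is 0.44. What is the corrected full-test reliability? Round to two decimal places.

0.61

Each half is half the length of the full test, so the full test is n = 2 times a half.
r_full = 2(0.44) / (1 + 0.44)
       = 0.8800 / 1.4400 = 0.6111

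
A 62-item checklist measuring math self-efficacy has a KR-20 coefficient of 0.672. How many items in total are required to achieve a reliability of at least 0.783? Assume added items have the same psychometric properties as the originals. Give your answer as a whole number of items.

110

Spearman-Brown solved for the length factor n:
n = r*(1 − r) / [ r (1 − r*) ]
n = 0.783 × (1 − 0.672) / [ 0.672 × (1 − 0.783) ]
  = 0.256824 / 0.145824 = 1.7612
1.7612 × 62 = 109.19 → 110 items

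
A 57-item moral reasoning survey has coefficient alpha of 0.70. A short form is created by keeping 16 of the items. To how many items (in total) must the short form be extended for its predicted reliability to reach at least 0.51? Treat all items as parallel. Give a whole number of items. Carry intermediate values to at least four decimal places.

First, r for the 16-item form: n = 16/57 = 0.2807, so r_16 = 0.2807·0.70/(1 + (0.2807 − 1)·0.70) = 0.3958
Length factor from the short form to reach 0.51: n' = 0.51(1 − 0.3958) / [0.3958(1 − 0.51)] ≈ 1.5888
Total items = 1.5888 × 16 = 25.42, rounded up to 26.

26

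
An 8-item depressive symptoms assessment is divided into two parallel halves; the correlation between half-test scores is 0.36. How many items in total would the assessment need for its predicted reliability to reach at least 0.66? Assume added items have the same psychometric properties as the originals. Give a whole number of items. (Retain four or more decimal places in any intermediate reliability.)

Corrected full-test reliability: r_full = 2 × 0.36 / (1 + 0.36) ≈ 0.5294
Solve Spearman-Brown for n: n = 0.66(1 − 0.5294) / [0.5294(1 − 0.66)] = 1.7256
Items = 1.7256 × 8 ≈ 13.80 → 14

14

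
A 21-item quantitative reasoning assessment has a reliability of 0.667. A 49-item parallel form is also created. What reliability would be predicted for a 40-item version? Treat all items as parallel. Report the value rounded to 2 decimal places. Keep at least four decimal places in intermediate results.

0.79

The 49-item form is not needed; work directly from the 21-item form with n = 40/21 = 1.9048.
r_{40} = n·r / (1 + (n − 1)·r) = 1.2705 / 1.6035 ≈ 0.7923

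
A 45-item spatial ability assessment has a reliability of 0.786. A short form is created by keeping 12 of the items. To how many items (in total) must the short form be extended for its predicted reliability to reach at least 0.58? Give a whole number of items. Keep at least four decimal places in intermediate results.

First, r for the 12-item form: n = 12/45 = 0.2667, so r_12 = 0.2667·0.786/(1 + (0.2667 − 1)·0.786) = 0.4948
Length factor from the short form to reach 0.58: n' = 0.58(1 − 0.4948) / [0.4948(1 − 0.58)] ≈ 1.4100
Total items = 1.4100 × 12 = 16.92, rounded up to 17.

17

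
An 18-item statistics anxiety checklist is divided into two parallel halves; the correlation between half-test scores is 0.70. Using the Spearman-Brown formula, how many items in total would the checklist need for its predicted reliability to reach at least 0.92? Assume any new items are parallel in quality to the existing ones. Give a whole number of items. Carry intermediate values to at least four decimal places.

45

r_full = 2(0.70)/(1 + 0.70) = 0.8235
Solve Spearman-Brown for n: n = 0.92(1 − 0.8235) / [0.8235(1 − 0.92)] = 2.4648
Items = 2.4648 × 18 ≈ 44.37 → 45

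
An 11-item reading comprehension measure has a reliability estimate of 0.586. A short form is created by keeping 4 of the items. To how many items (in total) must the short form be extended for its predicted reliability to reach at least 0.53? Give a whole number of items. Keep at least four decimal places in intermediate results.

First, r for the 4-item form: n = 4/11 = 0.3636, so r_4 = 0.3636·0.586/(1 + (0.3636 − 1)·0.586) = 0.3398
Length factor from the short form to reach 0.53: n' = 0.53(1 − 0.3398) / [0.3398(1 − 0.53)] ≈ 2.1909
Total items = 2.1909 × 4 = 8.76, rounded up to 9.

9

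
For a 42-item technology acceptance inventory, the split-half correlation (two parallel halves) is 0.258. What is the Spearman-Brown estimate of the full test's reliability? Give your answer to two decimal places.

The full test is twice the length of either half (n = 2).
r_full = 2(0.258) / (1 + 0.258)
       = 0.5160 / 1.2580 = 0.4102

0.41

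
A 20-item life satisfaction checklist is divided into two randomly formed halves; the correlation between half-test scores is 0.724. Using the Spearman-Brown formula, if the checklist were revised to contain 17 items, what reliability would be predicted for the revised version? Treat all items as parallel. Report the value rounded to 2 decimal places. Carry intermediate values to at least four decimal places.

First correct the split-half correlation to full-test reliability: r_full = 2 × 0.724 / (1 + 0.724) ≈ 0.8399
Then adjust to 17 items: n = 17/20 = 0.8500
r_new = n·r_full / (1 + (n − 1)·r_full) = 0.7139 / 0.8740 ≈ 0.8168

0.82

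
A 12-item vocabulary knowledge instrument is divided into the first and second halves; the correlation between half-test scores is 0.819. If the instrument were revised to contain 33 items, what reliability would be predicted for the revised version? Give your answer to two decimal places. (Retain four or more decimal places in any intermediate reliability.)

Spearman-Brown correction (n = 2): r_full = 2·0.819/(1 + 0.819) = 0.9005
Length factor from 12 to 33 items: n = 33/12 = 2.7500
r_new = n·r_full / (1 + (n − 1)·r_full) = 2.4764 / 2.5759 ≈ 0.9614

0.96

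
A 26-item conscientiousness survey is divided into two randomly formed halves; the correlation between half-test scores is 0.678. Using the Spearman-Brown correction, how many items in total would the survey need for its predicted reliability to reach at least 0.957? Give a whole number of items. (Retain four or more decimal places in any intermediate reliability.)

r_full = 2(0.678)/(1 + 0.678) = 0.8081
Solve Spearman-Brown for n: n = 0.957(1 − 0.8081) / [0.8081(1 − 0.957)] = 5.2851
Required items = 5.2851 × 26 = 137.41, so 138 items.

138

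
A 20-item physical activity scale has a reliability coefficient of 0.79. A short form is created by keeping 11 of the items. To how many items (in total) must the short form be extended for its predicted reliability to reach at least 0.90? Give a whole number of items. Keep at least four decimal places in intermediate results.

Short-form reliability: n = 11/20 = 0.5500; r_11 = n·r/(1+(n−1)r) ≈ 0.6742
Then solve for n' with r_old = 0.6742, r_target = 0.90: n' = 0.90(1 − 0.6742)/[0.6742(1 − 0.90)] = 4.3492
Items = 4.3492 × 11 ≈ 47.84 → 48

48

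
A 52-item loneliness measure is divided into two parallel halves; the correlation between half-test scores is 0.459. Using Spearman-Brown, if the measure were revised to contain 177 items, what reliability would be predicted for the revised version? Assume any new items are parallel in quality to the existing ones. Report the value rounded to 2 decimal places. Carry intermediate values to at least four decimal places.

First correct the split-half correlation to full-test reliability: r_full = 2 × 0.459 / (1 + 0.459) ≈ 0.6292
Length factor from 52 to 177 items: n = 177/52 = 3.4038
r_new = n·r_full / (1 + (n − 1)·r_full) = 2.1417 / 2.5125 ≈ 0.8524

0.85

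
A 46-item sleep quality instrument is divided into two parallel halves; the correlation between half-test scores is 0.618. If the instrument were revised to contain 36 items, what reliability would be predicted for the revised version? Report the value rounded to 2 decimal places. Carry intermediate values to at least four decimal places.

First correct the split-half correlation to full-test reliability: r_full = 2 × 0.618 / (1 + 0.618) ≈ 0.7639
Then adjust to 36 items: n = 36/46 = 0.7826
r_new = n·r_full / (1 + (n − 1)·r_full) = 0.5978 / 0.8339 ≈ 0.7169

0.72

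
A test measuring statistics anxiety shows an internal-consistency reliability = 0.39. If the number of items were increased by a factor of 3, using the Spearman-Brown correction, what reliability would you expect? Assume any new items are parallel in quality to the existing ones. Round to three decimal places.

0.657

By Spearman-Brown, r_new = n r / (1 + (n − 1) r).
r_new = 3·0.39 / [1 + (3 − 1)·0.39]
r_new = 1.1700 / 1.7800 ≈ 0.6573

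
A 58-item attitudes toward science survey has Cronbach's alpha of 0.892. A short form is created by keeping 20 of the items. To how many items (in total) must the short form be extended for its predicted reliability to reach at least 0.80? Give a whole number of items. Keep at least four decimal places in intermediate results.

29

First, r for the 20-item form: n = 20/58 = 0.3448, so r_20 = 0.3448·0.892/(1 + (0.3448 − 1)·0.892) = 0.7401
Then solve for n' with r_old = 0.7401, r_target = 0.80: n' = 0.80(1 − 0.7401)/[0.7401(1 − 0.80)] = 1.4047
Total items = 1.4047 × 20 = 28.09, rounded up to 29.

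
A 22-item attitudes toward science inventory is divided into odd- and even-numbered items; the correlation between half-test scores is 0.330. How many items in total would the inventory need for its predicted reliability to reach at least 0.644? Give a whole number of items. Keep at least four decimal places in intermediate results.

r_full = 2(0.330)/(1 + 0.330) = 0.4962
Solve Spearman-Brown for n: n = 0.644(1 − 0.4962) / [0.4962(1 − 0.644)] = 1.8367
Items = 1.8367 × 22 ≈ 40.41 → 41

41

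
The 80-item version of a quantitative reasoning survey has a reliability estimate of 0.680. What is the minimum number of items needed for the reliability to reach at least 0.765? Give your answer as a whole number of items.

123

n = 0.765 × (1 − 0.680) / [ 0.680 × (1 − 0.765) ]
n = 0.244800 / 0.159800 ≈ 1.5319
So the test needs 1.5319 × 80 ≈ 122.55 items; rounding up, 123.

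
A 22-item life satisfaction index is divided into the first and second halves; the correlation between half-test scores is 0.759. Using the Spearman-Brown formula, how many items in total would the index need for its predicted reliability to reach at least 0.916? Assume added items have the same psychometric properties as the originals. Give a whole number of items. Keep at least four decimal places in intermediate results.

39

r_full = 2(0.759)/(1 + 0.759) = 0.8630
Solve Spearman-Brown for n: n = 0.916(1 − 0.8630) / [0.8630(1 − 0.916)] = 1.7311
Items = 1.7311 × 22 ≈ 38.08 → 39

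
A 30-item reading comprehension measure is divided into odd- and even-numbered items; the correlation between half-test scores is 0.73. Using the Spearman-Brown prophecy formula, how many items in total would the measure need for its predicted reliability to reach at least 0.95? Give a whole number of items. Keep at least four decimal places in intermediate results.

Corrected full-test reliability: r_full = 2 × 0.73 / (1 + 0.73) ≈ 0.8439
Solve Spearman-Brown for n: n = 0.95(1 − 0.8439) / [0.8439(1 − 0.95)] = 3.5145
Items = 3.5145 × 30 ≈ 105.44 → 106

106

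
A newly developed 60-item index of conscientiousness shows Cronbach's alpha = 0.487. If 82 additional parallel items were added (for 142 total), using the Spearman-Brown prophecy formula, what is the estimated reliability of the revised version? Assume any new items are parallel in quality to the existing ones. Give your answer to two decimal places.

0.69

n = 142/60 = 2.3667
Spearman-Brown: r_new = n·r / (1 + (n − 1)·r)
r_new = (2.3667 × 0.487) / (1 + (2.3667 − 1) × 0.487)
     = 1.1526 / 1.6656 = 0.6920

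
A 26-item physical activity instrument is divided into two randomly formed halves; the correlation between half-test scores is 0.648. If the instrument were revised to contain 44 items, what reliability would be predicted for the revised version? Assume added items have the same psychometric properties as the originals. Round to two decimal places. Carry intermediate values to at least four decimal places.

Spearman-Brown correction (n = 2): r_full = 2·0.648/(1 + 0.648) = 0.7864
Length factor from 26 to 44 items: n = 44/26 = 1.6923
r_new = n·r_full / (1 + (n − 1)·r_full) = 1.3308 / 1.5444 ≈ 0.8617

0.86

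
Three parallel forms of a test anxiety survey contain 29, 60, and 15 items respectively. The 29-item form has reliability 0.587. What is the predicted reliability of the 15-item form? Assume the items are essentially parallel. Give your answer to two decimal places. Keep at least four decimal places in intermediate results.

0.42

Only the ratio of lengths matters: n = 15/29 = 0.5172
r_{15} = n·r / (1 + (n − 1)·r) = 0.3036 / 0.7166 ≈ 0.4237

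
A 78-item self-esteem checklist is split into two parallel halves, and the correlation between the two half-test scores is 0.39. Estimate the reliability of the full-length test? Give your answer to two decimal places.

Apply the Spearman-Brown correction with n = 2:
r_full = 2(0.39) / (1 + 0.39)
r_full = 0.7800 / 1.3900 ≈ 0.5612

0.56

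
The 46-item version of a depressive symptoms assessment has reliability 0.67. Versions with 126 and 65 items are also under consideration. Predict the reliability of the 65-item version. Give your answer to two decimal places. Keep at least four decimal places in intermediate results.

Only the ratio of lengths matters: n = 65/46 = 1.4130
r_{65} = n·r / (1 + (n − 1)·r) = 0.9467 / 1.2767 ≈ 0.7415

0.74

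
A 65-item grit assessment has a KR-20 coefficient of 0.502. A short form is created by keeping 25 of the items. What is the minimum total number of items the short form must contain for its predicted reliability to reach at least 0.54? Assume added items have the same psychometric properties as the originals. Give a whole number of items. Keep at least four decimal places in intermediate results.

First, r for the 25-item form: n = 25/65 = 0.3846, so r_25 = 0.3846·0.502/(1 + (0.3846 − 1)·0.502) = 0.2794
Length factor from the short form to reach 0.54: n' = 0.54(1 − 0.2794) / [0.2794(1 − 0.54)] ≈ 3.0276
Items = 3.0276 × 25 ≈ 75.69 → 76

76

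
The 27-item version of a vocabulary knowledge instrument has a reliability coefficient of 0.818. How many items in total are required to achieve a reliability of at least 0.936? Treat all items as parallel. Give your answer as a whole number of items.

Spearman-Brown solved for the length factor n:
n = r_target (1 − r_old) / [ r_old (1 − r_target) ]
n = 0.936(1 − 0.818) / [0.818(1 − 0.936)]
n = 0.170352 / 0.052352 ≈ 3.2540
So the test needs 3.2540 × 27 ≈ 87.86 items; rounding up, 88.

88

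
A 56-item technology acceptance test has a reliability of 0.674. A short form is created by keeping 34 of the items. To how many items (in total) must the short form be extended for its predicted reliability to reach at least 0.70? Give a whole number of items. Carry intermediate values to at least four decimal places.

64

Short-form reliability: n = 34/56 = 0.6071; r_34 = n·r/(1+(n−1)r) ≈ 0.5566
Length factor from the short form to reach 0.70: n' = 0.70(1 − 0.5566) / [0.5566(1 − 0.70)] ≈ 1.8588
Items = 1.8588 × 34 ≈ 63.20 → 64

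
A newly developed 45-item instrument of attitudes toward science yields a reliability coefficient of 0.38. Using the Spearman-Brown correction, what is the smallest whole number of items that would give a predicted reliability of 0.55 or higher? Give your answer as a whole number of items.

n = [0.55 × 0.62] / [0.38 × 0.45]
  = 0.3410 / 0.1710 = 1.9942
Items needed = n × 45 = 1.9942 × 45 ≈ 89.74 → round up to 90

90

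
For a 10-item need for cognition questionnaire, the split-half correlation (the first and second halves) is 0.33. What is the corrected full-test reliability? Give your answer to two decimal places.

Each half is half the length of the full test, so the full test is n = 2 times a half.
r_full = 2(0.33) / (1 + 0.33)
r_full = 0.6600 / 1.3300 ≈ 0.4962

0.50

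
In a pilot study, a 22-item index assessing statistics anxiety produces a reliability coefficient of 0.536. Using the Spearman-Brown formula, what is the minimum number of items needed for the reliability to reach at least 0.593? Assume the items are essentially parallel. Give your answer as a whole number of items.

28

n = 0.593(1 − 0.536) / [0.536(1 − 0.593)]
  = 0.275152 / 0.218152 = 1.2613
1.2613 × 22 = 27.75 → 28 items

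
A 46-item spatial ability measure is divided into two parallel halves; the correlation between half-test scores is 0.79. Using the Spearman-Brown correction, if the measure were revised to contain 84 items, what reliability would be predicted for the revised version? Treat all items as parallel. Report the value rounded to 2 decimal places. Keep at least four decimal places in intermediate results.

0.93

Full-test reliability from the split-half r: r_full = 2(0.79)/(1 + 0.79) = 0.8827
Length factor from 46 to 84 items: n = 84/46 = 1.8261
r_new = n·r_full / (1 + (n − 1)·r_full) = 1.6119 / 1.7292 ≈ 0.9322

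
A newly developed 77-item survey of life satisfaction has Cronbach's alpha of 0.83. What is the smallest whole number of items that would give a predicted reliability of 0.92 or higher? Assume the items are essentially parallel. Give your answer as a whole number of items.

n = [0.92 × 0.17] / [0.83 × 0.08]
  = 0.1564 / 0.0664 = 2.3554
Items needed = n × 77 = 2.3554 × 77 ≈ 181.37 → round up to 182

182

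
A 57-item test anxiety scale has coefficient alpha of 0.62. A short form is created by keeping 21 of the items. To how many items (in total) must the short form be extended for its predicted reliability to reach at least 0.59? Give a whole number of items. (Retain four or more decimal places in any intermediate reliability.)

51

First, r for the 21-item form: n = 21/57 = 0.3684, so r_21 = 0.3684·0.62/(1 + (0.3684 − 1)·0.62) = 0.3754
Then solve for n' with r_old = 0.3754, r_target = 0.59: n' = 0.59(1 − 0.3754)/[0.3754(1 − 0.59)] = 2.3943
Total items = 2.3943 × 21 = 50.28, rounded up to 51.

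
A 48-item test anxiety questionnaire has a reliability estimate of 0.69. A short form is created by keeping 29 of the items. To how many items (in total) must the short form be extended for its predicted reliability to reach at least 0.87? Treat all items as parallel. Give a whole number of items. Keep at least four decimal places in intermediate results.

145

First, r for the 29-item form: n = 29/48 = 0.6042, so r_29 = 0.6042·0.69/(1 + (0.6042 − 1)·0.69) = 0.5735
Length factor from the short form to reach 0.87: n' = 0.87(1 − 0.5735) / [0.5735(1 − 0.87)] ≈ 4.9769
Items = 4.9769 × 29 ≈ 144.33 → 145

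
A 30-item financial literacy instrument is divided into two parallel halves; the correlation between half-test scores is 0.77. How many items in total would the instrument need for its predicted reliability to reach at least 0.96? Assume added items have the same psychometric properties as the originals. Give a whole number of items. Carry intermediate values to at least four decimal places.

108

Corrected full-test reliability: r_full = 2 × 0.77 / (1 + 0.77) ≈ 0.8701
Solve Spearman-Brown for n: n = 0.96(1 − 0.8701) / [0.8701(1 − 0.96)] = 3.5830
Required items = 3.5830 × 30 = 107.49, so 108 items.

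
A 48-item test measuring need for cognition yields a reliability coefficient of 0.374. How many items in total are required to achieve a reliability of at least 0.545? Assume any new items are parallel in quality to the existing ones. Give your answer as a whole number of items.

97

Rearranging the Spearman-Brown formula for n,
n = r_target (1 − r_old) / [ r_old (1 − r_target) ]
n = [0.545 × 0.626] / [0.374 × 0.455]
  = 0.341170 / 0.170170 = 2.0049
So the test needs 2.0049 × 48 ≈ 96.24 items; rounding up, 97.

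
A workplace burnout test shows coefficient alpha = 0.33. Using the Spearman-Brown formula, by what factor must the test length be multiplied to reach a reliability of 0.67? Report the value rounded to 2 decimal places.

n = [0.67 × 0.67] / [0.33 × 0.33]
n = 0.4489 / 0.1089 ≈ 4.1221

4.12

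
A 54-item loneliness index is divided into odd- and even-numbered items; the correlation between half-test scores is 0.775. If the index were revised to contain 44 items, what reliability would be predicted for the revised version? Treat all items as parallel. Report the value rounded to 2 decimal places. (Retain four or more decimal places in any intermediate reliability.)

0.85

Spearman-Brown correction (n = 2): r_full = 2·0.775/(1 + 0.775) = 0.8732
Then adjust to 44 items: n = 44/54 = 0.8148
r_new = n·r_full / (1 + (n − 1)·r_full) = 0.7115 / 0.8383 ≈ 0.8487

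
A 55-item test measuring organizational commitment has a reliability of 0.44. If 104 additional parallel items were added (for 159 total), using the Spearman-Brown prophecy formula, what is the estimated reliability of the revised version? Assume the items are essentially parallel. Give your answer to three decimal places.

0.694

n = 159/55 = 2.8909
By Spearman-Brown, r_new = n r / (1 + (n − 1) r).
r_new = (2.8909 × 0.44) / (1 + (2.8909 − 1) × 0.44)
r_new = 1.2720 / 1.8320 ≈ 0.6943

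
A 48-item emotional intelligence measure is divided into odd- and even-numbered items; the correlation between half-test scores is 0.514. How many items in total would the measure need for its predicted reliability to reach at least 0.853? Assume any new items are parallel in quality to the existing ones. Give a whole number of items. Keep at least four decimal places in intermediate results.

Corrected full-test reliability: r_full = 2 × 0.514 / (1 + 0.514) ≈ 0.6790
Solve Spearman-Brown for n: n = 0.853(1 − 0.6790) / [0.6790(1 − 0.853)] = 2.7433
Items = 2.7433 × 48 ≈ 131.68 → 132

132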